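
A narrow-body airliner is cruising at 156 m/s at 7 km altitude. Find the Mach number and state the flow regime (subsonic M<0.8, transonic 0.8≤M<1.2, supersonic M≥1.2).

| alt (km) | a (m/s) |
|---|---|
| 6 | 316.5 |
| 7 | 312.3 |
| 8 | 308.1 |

M = 0.5 (subsonic)

At 7 km, from the table: a = 312.3 m/s.
M = v/a = 156 / 312.3 = 0.5
M = 0.5 → subsonic.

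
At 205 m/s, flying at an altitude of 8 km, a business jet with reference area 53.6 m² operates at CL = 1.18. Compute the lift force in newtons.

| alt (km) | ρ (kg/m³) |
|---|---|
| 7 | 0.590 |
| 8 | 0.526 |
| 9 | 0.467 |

At 8 km, from the table: ρ = 0.526 kg/m³.
Dynamic pressure q = ½ρv² = ½ × 0.526 × 205² = 11050 Pa.
L = q·S·CL = 11050 × 53.6 × 1.18 = 6.99×10^5 N ≈ 699 kN

L = 6.99×10^5 N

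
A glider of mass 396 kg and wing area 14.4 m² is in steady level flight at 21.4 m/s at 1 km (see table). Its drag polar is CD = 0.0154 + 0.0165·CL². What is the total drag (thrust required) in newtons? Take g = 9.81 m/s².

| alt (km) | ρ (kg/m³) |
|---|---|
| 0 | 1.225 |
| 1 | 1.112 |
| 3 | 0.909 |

D = 124 N

At 1 km, from the table: ρ = 1.112 kg/m³.
In steady level flight, lift balances weight: W = mg = 396 × 9.81 = 3884.8 N.
Dynamic pressure q = 0.5 × 1.112 × 21.4² = 254.6 Pa.
Required CL = L/(qS) = 3884.8/(254.6·14.4) = 1.059.
CD = 0.0154 + 0.0165 × 1.059² = 0.03392.
D = q·S·CD = 254.6 × 14.4 × 0.03392 = 124.4 N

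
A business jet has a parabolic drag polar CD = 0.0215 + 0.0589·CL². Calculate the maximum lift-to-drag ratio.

For CD = CD0 + K·CL², (L/D)max occurs at CL* = √(CD0/K) and equals 1/(2√(K·CD0)).
(L/D)max = 1/(2√(0.0589 × 0.0215)) = 1/(2 × 0.03559) = 14.1

(L/D)max = 14.1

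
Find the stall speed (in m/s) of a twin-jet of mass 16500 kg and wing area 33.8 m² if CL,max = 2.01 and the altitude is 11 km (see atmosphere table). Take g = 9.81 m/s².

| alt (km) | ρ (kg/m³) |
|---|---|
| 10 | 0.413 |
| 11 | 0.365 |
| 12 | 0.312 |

At 11 km, from the table: ρ = 0.365 kg/m³.
Weight W = mg = 16500 × 9.81 = 1.619×10^5 N.
From L = ½ρV²S·CL,max = W: V_stall = √(2W/(ρSCL,max)) = √(2·1.619×10^5/(0.365·33.8·2.01))
V_stall = √13060 = 114 m/s

V_stall = 114 m/s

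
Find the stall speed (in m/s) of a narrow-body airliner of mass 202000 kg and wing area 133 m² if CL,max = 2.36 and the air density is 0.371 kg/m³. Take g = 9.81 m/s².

V_stall = 184 m/s

At stall, lift equals weight: L = W = m·g = 202000 × 9.81 = 1.982×10^6 N.
From L = ½ρV²S·CL,max = W: V_stall = √(2W/(ρSCL,max)) = √(2·1.982×10^6/(0.371·133·2.36))
V_stall = √34030 = 184 m/s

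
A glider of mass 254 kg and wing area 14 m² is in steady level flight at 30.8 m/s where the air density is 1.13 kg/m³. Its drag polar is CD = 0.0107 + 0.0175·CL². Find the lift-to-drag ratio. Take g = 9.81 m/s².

Weight W = mg = 254 × 9.81 = 2491.7 N; in level flight L = W.
Dynamic pressure q = 0.5 × 1.13 × 30.8² = 536 Pa.
CL = W/(q·S) = 2491.7 / (536 × 14) = 0.3321.
CD = 0.0107 + 0.0175 × 0.3321² = 0.01263.
L/D = CL/CD = 0.3321 / 0.01263 = 26.3

L/D = 26.3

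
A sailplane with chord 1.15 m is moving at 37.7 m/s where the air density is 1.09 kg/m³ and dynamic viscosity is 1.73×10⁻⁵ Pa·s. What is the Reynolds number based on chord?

Re = 2.73×10^6

Re = ρ·v·c/μ = 1.09 × 37.7 × 1.15 / (1.73×10⁻⁵) = 2.73×10^6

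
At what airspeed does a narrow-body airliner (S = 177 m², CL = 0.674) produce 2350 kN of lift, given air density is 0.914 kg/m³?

L = ½ρv²S·CL ⇒ v = √(2L/(ρ·S·CL))
v = √(2 × 2.35×10^6 / (0.914 × 177 × 0.674)) = √43100 = 208 m/s

v = 208 m/s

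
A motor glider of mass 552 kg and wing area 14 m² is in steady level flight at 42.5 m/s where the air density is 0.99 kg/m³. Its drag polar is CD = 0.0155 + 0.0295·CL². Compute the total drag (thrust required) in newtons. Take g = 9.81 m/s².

D = 263 N

In steady level flight, lift balances weight: W = mg = 552 × 9.81 = 5415.1 N.
Dynamic pressure q = 0.5 × 0.99 × 42.5² = 894.1 Pa.
Required CL = L/(qS) = 5415.1/(894.1·14) = 0.4326.
CD = 0.0155 + 0.0295 × 0.4326² = 0.02102.
D = q·S·CD = 894.1 × 14 × 0.02102 = 263.1 N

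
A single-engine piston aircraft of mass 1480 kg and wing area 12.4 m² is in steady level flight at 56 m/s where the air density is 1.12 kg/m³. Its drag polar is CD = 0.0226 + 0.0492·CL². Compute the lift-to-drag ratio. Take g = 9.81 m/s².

L/D = 15

In steady level flight, lift balances weight: W = mg = 1480 × 9.81 = 14519 N.
q = ½ρv² = ½ × 1.12 × 56² = 1756 Pa.
CL = 2W/(ρv²S) = 2×14519/(1.12×56²×12.4) = 0.6667.
CD = 0.0226 + 0.0492 × 0.6667² = 0.04447.
L/D = CL/CD = 0.6667 / 0.04447 = 15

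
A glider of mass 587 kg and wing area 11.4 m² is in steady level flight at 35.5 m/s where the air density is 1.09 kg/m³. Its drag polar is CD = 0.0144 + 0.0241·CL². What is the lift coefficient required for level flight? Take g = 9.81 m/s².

Weight W = mg = 587 × 9.81 = 5758.5 N; in level flight L = W.
Dynamic pressure q = 0.5 × 1.09 × 35.5² = 686.8 Pa.
CL = W/(q·S) = 5758.5 / (686.8 × 11.4) = 0.7354.

CL = 0.735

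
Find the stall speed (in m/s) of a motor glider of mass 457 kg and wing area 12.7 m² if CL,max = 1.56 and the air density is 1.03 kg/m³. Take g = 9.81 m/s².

V_stall = 21 m/s

At stall, lift equals weight: L = W = m·g = 457 × 9.81 = 4483 N.
V_stall = √(2W/(ρ·S·CL,max)) = √(2 × 4483 / (1.03 × 12.7 × 1.56))
V_stall = √439.4 = 21 m/s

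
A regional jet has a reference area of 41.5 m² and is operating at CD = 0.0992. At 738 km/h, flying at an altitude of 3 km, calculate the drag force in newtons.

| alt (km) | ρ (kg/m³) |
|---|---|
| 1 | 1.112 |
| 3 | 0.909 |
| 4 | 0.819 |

D = 78600 N

At 3 km, from the table: ρ = 0.909 kg/m³.
Convert speed: v = 738 km/h ÷ 3.6 = 205 m/s.
Dynamic pressure q = ½ρv² = ½ × 0.909 × 205² = 19100 Pa.
D = q·S·CD = 19100 × 41.5 × 0.0992 = 78600 N ≈ 78.6 kN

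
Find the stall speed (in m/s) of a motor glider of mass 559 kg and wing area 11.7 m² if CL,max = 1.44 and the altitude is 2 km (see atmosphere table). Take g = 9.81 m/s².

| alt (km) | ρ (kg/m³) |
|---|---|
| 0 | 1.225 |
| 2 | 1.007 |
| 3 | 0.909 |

V_stall = 25.4 m/s

At 2 km, from the table: ρ = 1.007 kg/m³.
At stall, lift equals weight: L = W = m·g = 559 × 9.81 = 5484 N.
V_stall = √(2W/(ρ·S·CL,max)) = √(2 × 5484 / (1.007 × 11.7 × 1.44))
V_stall = √646.4 = 25.4 m/s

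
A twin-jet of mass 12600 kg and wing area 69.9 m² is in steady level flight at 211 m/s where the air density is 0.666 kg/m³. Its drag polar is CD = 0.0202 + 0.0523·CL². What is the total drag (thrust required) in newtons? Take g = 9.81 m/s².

Level flight ⇒ L = W = m·g = 12600 × 9.81 = 1.2361×10^5 N.
q = ½ρv² = ½ × 0.666 × 211² = 14830 Pa.
CL = 2W/(ρv²S) = 2×1.2361×10^5/(0.666×211²×69.9) = 0.1193.
CD = 0.0202 + 0.0523 × 0.1193² = 0.02094.
D = q·S·CD = 14830 × 69.9 × 0.02094 = 21700 N

D = 21700 N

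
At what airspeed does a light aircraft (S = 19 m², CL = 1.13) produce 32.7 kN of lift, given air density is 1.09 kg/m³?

L = ½ρv²S·CL ⇒ v = √(2L/(ρ·S·CL))
v = √(2 × 32700 / (1.09 × 19 × 1.13)) = √2795 = 52.9 m/s

v = 52.9 m/s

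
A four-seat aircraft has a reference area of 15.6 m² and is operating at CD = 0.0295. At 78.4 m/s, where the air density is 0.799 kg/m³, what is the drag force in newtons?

D = 1130 N

Dynamic pressure q = ½ρv² = ½ × 0.799 × 78.4² = 2456 Pa.
D = q·S·CD = 2456 × 15.6 × 0.0295 = 1130 N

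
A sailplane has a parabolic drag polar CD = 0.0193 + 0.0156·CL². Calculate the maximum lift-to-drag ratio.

(L/D)max = 28.8

For CD = CD0 + K·CL², (L/D)max occurs at CL* = √(CD0/K) and equals 1/(2√(K·CD0)).
(L/D)max = 1/(2√(0.0156 × 0.0193)) = 1/(2 × 0.01735) = 28.8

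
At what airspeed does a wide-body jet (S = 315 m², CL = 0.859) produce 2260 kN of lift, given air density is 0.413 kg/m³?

L = ½ρv²S·CL ⇒ v = √(2L/(ρ·S·CL))
v = √(2 × 2.26×10^6 / (0.413 × 315 × 0.859)) = √40450 = 201 m/s

v = 201 m/s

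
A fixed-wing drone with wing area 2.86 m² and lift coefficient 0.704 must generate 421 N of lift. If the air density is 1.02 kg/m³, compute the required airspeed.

v = 20.2 m/s

L = ½ρv²S·CL ⇒ v = √(2L/(ρ·S·CL))
v = √(2 × 421 / (1.02 × 2.86 × 0.704)) = √410 = 20.2 m/s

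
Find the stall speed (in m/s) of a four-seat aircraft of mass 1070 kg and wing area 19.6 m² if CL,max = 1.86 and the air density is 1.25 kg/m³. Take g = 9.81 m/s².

At stall, lift equals weight: L = W = m·g = 1070 × 9.81 = 10500 N.
From L = ½ρV²S·CL,max = W: V_stall = √(2W/(ρSCL,max)) = √(2·10500/(1.25·19.6·1.86))
V_stall = √460.7 = 21.5 m/s

V_stall = 21.5 m/s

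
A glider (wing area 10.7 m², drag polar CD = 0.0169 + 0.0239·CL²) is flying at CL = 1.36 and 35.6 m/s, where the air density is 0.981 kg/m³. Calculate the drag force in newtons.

CD = 0.0169 + 0.0239 × 1.36² = 0.06111
D = ½ρv²S·CD = ½ × 0.981 × 35.6² × 10.7 × 0.06111 = 406 N

D = 406 N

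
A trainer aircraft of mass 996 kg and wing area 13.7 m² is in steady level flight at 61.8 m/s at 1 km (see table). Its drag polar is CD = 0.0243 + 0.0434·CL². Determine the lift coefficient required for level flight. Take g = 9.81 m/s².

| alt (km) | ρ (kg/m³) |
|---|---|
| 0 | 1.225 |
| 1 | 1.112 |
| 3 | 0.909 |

At 1 km, from the table: ρ = 1.112 kg/m³.
Weight W = mg = 996 × 9.81 = 9770.8 N; in level flight L = W.
q = ½ρv² = ½ × 1.112 × 61.8² = 2123 Pa.
CL = 2W/(ρv²S) = 2×9770.8/(1.112×61.8²×13.7) = 0.3359.

CL = 0.336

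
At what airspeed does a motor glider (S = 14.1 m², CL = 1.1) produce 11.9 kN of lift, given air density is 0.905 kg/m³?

v = 41.2 m/s

L = ½ρv²S·CL ⇒ v = √(2L/(ρ·S·CL))
v = √(2 × 11900 / (0.905 × 14.1 × 1.1)) = √1696 = 41.2 m/s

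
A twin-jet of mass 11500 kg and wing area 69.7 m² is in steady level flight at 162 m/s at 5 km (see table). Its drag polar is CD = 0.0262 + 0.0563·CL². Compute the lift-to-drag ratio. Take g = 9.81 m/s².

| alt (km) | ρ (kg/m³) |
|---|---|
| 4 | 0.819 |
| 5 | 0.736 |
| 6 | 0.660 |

At 5 km, from the table: ρ = 0.736 kg/m³.
Level flight ⇒ L = W = m·g = 11500 × 9.81 = 1.1282×10^5 N.
Dynamic pressure q = 0.5 × 0.736 × 162² = 9658 Pa.
CL = 2W/(ρv²S) = 2×1.1282×10^5/(0.736×162²×69.7) = 0.1676.
CD = 0.0262 + 0.0563 × 0.1676² = 0.02778.
L/D = CL/CD = 0.1676 / 0.02778 = 6.03

L/D = 6.03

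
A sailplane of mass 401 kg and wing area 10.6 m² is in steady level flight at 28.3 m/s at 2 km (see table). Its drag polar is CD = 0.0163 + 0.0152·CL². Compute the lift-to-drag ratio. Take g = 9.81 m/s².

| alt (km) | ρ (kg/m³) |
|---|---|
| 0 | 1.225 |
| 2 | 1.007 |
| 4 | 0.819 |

At 2 km, from the table: ρ = 1.007 kg/m³.
Weight W = mg = 401 × 9.81 = 3933.8 N; in level flight L = W.
q = ½ρv² = ½ × 1.007 × 28.3² = 403.2 Pa.
CL = 2W/(ρv²S) = 2×3933.8/(1.007×28.3²×10.6) = 0.9203.
CD = 0.0163 + 0.0152 × 0.9203² = 0.02917.
L/D = CL/CD = 0.9203 / 0.02917 = 31.5

L/D = 31.5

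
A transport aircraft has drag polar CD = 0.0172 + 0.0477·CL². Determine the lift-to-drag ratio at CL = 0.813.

CD = 0.0172 + 0.0477 × 0.813² = 0.04873
L/D = CL/CD = 0.813 / 0.04873 = 16.7

L/D = 16.7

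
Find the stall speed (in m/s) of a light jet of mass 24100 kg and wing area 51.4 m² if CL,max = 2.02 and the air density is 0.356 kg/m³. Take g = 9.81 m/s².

Weight W = mg = 24100 × 9.81 = 2.364×10^5 N.
From L = ½ρV²S·CL,max = W: V_stall = √(2W/(ρSCL,max)) = √(2·2.364×10^5/(0.356·51.4·2.02))
V_stall = √12790 = 113 m/s

V_stall = 113 m/s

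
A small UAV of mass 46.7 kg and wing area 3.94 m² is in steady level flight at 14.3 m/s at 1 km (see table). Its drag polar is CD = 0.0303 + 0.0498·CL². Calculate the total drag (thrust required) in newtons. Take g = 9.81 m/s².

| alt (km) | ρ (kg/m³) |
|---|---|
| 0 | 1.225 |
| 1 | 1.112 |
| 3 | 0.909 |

At 1 km, from the table: ρ = 1.112 kg/m³.
Level flight ⇒ L = W = m·g = 46.7 × 9.81 = 458.13 N.
Dynamic pressure q = 0.5 × 1.112 × 14.3² = 113.7 Pa.
CL = 2W/(ρv²S) = 2×458.13/(1.112×14.3²×3.94) = 1.023.
CD = 0.0303 + 0.0498 × 1.023² = 0.08239.
D = q·S·CD = 113.7 × 3.94 × 0.08239 = 36.91 N

D = 36.9 N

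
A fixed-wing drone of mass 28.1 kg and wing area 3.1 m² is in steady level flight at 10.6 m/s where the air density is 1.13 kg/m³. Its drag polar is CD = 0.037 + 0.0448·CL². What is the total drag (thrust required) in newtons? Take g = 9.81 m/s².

Level flight ⇒ L = W = m·g = 28.1 × 9.81 = 275.66 N.
Dynamic pressure q = 0.5 × 1.13 × 10.6² = 63.48 Pa.
Required CL = L/(qS) = 275.66/(63.48·3.1) = 1.401.
CD = 0.037 + 0.0448 × 1.401² = 0.1249.
D = q·S·CD = 63.48 × 3.1 × 0.1249 = 24.58 N

D = 24.6 N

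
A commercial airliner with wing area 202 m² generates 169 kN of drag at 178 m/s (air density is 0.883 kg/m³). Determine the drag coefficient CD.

From D = ½ρv²S·CD, rearranging gives CD = 2D/(ρv²S).
CD = 2 × 1.69×10^5 / (0.883 × 178² × 202) = 0.0598

CD = 0.0598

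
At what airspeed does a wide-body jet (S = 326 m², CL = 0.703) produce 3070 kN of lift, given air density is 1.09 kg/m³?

L = ½ρv²S·CL ⇒ v = √(2L/(ρ·S·CL))
v = √(2 × 3.07×10^6 / (1.09 × 326 × 0.703)) = √24580 = 157 m/s

v = 157 m/s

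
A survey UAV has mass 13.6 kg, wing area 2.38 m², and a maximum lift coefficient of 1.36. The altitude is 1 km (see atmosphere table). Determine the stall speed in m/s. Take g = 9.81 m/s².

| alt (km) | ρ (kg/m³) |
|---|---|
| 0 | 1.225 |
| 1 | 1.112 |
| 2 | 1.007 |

At 1 km, from the table: ρ = 1.112 kg/m³.
At stall, lift equals weight: L = W = m·g = 13.6 × 9.81 = 133.4 N.
V_stall = √(2W/(ρ·S·CL,max)) = √(2 × 133.4 / (1.112 × 2.38 × 1.36))
V_stall = √74.13 = 8.61 m/s

V_stall = 8.61 m/s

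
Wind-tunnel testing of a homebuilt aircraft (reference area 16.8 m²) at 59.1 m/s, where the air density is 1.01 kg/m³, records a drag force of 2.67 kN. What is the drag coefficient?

CD = 0.0901

From D = ½ρv²S·CD, rearranging gives CD = 2D/(ρv²S).
CD = 2 × 2670 / (1.01 × 59.1² × 16.8) = 0.0901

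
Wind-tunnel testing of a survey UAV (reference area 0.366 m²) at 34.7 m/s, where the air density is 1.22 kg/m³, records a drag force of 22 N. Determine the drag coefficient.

From D = ½ρv²S·CD, rearranging gives CD = 2D/(ρv²S).
CD = 2 × 22 / (1.22 × 34.7² × 0.366) = 0.0818

CD = 0.0818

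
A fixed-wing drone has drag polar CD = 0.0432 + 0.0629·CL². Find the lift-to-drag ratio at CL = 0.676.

CD = 0.0432 + 0.0629 × 0.676² = 0.07194
L/D = CL/CD = 0.676 / 0.07194 = 9.4

L/D = 9.4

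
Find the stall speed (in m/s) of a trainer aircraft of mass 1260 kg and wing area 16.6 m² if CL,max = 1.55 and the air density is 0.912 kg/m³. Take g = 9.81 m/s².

At stall, lift equals weight: L = W = m·g = 1260 × 9.81 = 12360 N.
V_stall = √(2W/(ρ·S·CL,max)) = √(2 × 12360 / (0.912 × 16.6 × 1.55))
V_stall = √1054 = 32.5 m/s

V_stall = 32.5 m/s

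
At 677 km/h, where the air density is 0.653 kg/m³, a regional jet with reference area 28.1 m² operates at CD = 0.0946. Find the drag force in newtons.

D = 30700 N

Convert speed: v = 677 km/h ÷ 3.6 = 188.1 m/s.
D = ½ρv²S·CD = ½ × 0.653 × 188.1² × 28.1 × 0.0946 = 30700 N ≈ 30.7 kN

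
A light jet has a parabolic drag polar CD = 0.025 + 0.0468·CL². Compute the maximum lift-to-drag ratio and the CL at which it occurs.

(L/D)max = 14.6, at CL = 0.731

For CD = CD0 + K·CL², (L/D)max occurs at CL* = √(CD0/K) and equals 1/(2√(K·CD0)).
(L/D)max = 1/(2√(0.0468 × 0.025)) = 1/(2 × 0.03421) = 14.6
CL* = √(0.025/0.0468) = 0.731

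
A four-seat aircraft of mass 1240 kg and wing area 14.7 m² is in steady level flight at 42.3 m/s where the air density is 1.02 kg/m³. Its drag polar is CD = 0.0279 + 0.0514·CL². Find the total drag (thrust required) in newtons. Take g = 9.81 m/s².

D = 941 N

Level flight ⇒ L = W = m·g = 1240 × 9.81 = 12164 N.
q = ½ρv² = ½ × 1.02 × 42.3² = 912.5 Pa.
Required CL = L/(qS) = 12164/(912.5·14.7) = 0.9068.
CD = 0.0279 + 0.0514 × 0.9068² = 0.07017.
D = q·S·CD = 912.5 × 14.7 × 0.07017 = 941.3 N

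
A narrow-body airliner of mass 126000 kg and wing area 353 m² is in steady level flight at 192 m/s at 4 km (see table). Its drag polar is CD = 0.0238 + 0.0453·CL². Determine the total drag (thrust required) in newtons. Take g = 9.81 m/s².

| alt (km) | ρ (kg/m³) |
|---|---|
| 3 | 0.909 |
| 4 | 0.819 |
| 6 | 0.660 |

At 4 km, from the table: ρ = 0.819 kg/m³.
In steady level flight, lift balances weight: W = mg = 126000 × 9.81 = 1.2361×10^6 N.
q = ½ρv² = ½ × 0.819 × 192² = 15100 Pa.
Required CL = L/(qS) = 1.2361×10^6/(15100·353) = 0.232.
CD = 0.0238 + 0.0453 × 0.232² = 0.02624.
D = q·S·CD = 15100 × 353 × 0.02624 = 1.398×10^5 N

D = 1.4×10^5 N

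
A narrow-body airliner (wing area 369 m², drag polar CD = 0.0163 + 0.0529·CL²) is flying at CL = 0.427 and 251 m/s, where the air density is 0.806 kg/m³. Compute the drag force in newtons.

D = 2.43×10^5 N

CD = 0.0163 + 0.0529 × 0.427² = 0.02595
D = ½ρv²S·CD = ½ × 0.806 × 251² × 369 × 0.02595 = 2.43×10^5 N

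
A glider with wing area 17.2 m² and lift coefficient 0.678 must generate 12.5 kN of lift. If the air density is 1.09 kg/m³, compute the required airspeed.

v = 44.3 m/s

L = ½ρv²S·CL ⇒ v = √(2L/(ρ·S·CL))
v = √(2 × 12500 / (1.09 × 17.2 × 0.678)) = √1967 = 44.3 m/s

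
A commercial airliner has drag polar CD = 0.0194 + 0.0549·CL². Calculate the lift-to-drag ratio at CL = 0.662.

L/D = 15.2

CD = 0.0194 + 0.0549 × 0.662² = 0.04346
L/D = CL/CD = 0.662 / 0.04346 = 15.2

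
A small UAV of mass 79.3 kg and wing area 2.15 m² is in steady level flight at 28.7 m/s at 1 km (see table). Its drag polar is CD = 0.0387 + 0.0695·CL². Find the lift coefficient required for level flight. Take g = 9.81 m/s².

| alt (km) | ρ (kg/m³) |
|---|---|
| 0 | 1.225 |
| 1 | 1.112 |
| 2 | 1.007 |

CL = 0.79

At 1 km, from the table: ρ = 1.112 kg/m³.
In steady level flight, lift balances weight: W = mg = 79.3 × 9.81 = 777.93 N.
q = ½ρv² = ½ × 1.112 × 28.7² = 458 Pa.
Required CL = L/(qS) = 777.93/(458·2.15) = 0.7901.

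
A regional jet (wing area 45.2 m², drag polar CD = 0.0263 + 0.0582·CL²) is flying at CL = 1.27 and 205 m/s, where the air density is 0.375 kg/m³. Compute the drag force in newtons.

D = 42800 N

CD = 0.0263 + 0.0582 × 1.27² = 0.1202
D = ½ρv²S·CD = ½ × 0.375 × 205² × 45.2 × 0.1202 = 42800 N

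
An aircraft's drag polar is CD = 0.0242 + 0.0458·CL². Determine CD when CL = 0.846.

CD = 0.0242 + 0.0458 × 0.846² = 0.0242 + 0.03278 = 0.057

CD = 0.057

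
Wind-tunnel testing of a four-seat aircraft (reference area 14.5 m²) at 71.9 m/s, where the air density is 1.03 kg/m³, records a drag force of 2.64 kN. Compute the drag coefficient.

From D = ½ρv²S·CD, rearranging gives CD = 2D/(ρv²S).
CD = 2 × 2640 / (1.03 × 71.9² × 14.5) = 0.0684

CD = 0.0684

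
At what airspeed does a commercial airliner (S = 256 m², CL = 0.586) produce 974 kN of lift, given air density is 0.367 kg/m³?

L = ½ρv²S·CL ⇒ v = √(2L/(ρ·S·CL))
v = √(2 × 9.74×10^5 / (0.367 × 256 × 0.586)) = √35380 = 188 m/s

v = 188 m/s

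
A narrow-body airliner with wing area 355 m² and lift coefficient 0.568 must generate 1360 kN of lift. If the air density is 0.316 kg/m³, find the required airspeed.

L = ½ρv²S·CL ⇒ v = √(2L/(ρ·S·CL))
v = √(2 × 1.36×10^6 / (0.316 × 355 × 0.568)) = √42690 = 207 m/s

v = 207 m/s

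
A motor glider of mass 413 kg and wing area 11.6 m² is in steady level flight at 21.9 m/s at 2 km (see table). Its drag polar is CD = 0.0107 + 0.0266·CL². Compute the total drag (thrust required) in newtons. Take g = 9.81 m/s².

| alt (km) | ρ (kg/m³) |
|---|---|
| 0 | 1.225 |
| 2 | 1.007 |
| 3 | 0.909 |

At 2 km, from the table: ρ = 1.007 kg/m³.
Weight W = mg = 413 × 9.81 = 4051.5 N; in level flight L = W.
Dynamic pressure q = 0.5 × 1.007 × 21.9² = 241.5 Pa.
CL = W/(q·S) = 4051.5 / (241.5 × 11.6) = 1.446.
CD = 0.0107 + 0.0266 × 1.446² = 0.06635.
D = q·S·CD = 241.5 × 11.6 × 0.06635 = 185.8 N

D = 186 N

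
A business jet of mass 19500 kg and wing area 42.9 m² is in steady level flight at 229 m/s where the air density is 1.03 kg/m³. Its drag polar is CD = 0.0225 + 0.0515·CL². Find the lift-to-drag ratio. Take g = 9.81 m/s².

L/D = 6.91

In steady level flight, lift balances weight: W = mg = 19500 × 9.81 = 1.913×10^5 N.
Dynamic pressure q = 0.5 × 1.03 × 229² = 27010 Pa.
Required CL = L/(qS) = 1.913×10^5/(27010·42.9) = 0.1651.
CD = 0.0225 + 0.0515 × 0.1651² = 0.0239.
L/D = CL/CD = 0.1651 / 0.0239 = 6.91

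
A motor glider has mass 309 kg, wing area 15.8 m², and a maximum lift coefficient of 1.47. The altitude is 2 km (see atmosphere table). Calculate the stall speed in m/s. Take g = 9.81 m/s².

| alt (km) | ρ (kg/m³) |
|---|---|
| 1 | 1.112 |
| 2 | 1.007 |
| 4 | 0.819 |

V_stall = 16.1 m/s

At 2 km, from the table: ρ = 1.007 kg/m³.
Weight W = mg = 309 × 9.81 = 3031 N.
From L = ½ρV²S·CL,max = W: V_stall = √(2W/(ρSCL,max)) = √(2·3031/(1.007·15.8·1.47))
V_stall = √259.2 = 16.1 m/s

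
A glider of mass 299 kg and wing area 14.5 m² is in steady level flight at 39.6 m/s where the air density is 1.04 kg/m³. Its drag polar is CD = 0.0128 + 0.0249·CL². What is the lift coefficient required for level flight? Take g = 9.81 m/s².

CL = 0.248

In steady level flight, lift balances weight: W = mg = 299 × 9.81 = 2933.2 N.
q = ½ρv² = ½ × 1.04 × 39.6² = 815.4 Pa.
CL = 2W/(ρv²S) = 2×2933.2/(1.04×39.6²×14.5) = 0.2481.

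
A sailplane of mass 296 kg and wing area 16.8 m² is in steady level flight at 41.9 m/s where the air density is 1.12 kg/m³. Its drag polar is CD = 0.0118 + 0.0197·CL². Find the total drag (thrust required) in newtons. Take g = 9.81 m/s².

D = 205 N

In steady level flight, lift balances weight: W = mg = 296 × 9.81 = 2903.8 N.
q = ½ρv² = ½ × 1.12 × 41.9² = 983.1 Pa.
Required CL = L/(qS) = 2903.8/(983.1·16.8) = 0.1758.
CD = 0.0118 + 0.0197 × 0.1758² = 0.01241.
D = q·S·CD = 983.1 × 16.8 × 0.01241 = 205 N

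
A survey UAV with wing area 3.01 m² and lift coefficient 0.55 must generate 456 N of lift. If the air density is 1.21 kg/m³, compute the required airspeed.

v = 21.3 m/s

L = ½ρv²S·CL ⇒ v = √(2L/(ρ·S·CL))
v = √(2 × 456 / (1.21 × 3.01 × 0.55)) = √455.3 = 21.3 m/s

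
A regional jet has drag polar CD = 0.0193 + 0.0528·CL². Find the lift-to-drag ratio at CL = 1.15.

L/D = 12.9

CD = 0.0193 + 0.0528 × 1.15² = 0.08913
L/D = CL/CD = 1.15 / 0.08913 = 12.9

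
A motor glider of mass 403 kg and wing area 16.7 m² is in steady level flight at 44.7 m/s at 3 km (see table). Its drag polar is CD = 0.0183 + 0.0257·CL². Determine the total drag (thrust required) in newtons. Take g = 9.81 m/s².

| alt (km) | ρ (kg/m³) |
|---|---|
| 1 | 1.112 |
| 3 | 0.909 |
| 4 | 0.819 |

At 3 km, from the table: ρ = 0.909 kg/m³.
Level flight ⇒ L = W = m·g = 403 × 9.81 = 3953.4 N.
q = ½ρv² = ½ × 0.909 × 44.7² = 908.1 Pa.
CL = W/(q·S) = 3953.4 / (908.1 × 16.7) = 0.2607.
CD = 0.0183 + 0.0257 × 0.2607² = 0.02005.
D = q·S·CD = 908.1 × 16.7 × 0.02005 = 304 N

D = 304 N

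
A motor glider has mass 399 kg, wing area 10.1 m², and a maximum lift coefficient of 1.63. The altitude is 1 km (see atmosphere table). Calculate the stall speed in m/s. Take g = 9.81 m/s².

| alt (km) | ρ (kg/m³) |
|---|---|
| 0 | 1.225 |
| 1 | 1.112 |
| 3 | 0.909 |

At 1 km, from the table: ρ = 1.112 kg/m³.
Weight W = mg = 399 × 9.81 = 3914 N.
V_stall = √(2W/(ρ·S·CL,max)) = √(2 × 3914 / (1.112 × 10.1 × 1.63))
V_stall = √427.6 = 20.7 m/s

V_stall = 20.7 m/s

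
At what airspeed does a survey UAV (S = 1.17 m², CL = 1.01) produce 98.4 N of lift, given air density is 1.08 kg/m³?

L = ½ρv²S·CL ⇒ v = √(2L/(ρ·S·CL))
v = √(2 × 98.4 / (1.08 × 1.17 × 1.01)) = √154.2 = 12.4 m/s

v = 12.4 m/s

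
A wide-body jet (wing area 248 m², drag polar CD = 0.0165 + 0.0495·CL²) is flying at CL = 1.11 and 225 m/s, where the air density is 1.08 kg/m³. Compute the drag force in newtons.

CD = 0.0165 + 0.0495 × 1.11² = 0.07749
D = ½ρv²S·CD = ½ × 1.08 × 225² × 248 × 0.07749 = 5.25×10^5 N

D = 5.25×10^5 N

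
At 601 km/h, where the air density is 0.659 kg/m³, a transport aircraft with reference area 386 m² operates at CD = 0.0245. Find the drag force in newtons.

Convert speed: v = 601 km/h ÷ 3.6 = 166.9 m/s.
D = ½ρv²S·CD = ½ × 0.659 × 166.9² × 386 × 0.0245 = 86800 N ≈ 86.8 kN

D = 86800 N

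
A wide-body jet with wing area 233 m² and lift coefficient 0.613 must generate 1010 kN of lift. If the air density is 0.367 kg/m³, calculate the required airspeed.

L = ½ρv²S·CL ⇒ v = √(2L/(ρ·S·CL))
v = √(2 × 1.01×10^6 / (0.367 × 233 × 0.613)) = √38540 = 196 m/s

v = 196 m/s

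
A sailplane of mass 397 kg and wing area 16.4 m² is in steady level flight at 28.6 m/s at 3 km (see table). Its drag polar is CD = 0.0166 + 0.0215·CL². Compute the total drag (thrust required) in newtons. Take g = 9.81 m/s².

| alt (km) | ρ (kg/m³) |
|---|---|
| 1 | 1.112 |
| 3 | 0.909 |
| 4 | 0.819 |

D = 155 N

At 3 km, from the table: ρ = 0.909 kg/m³.
Weight W = mg = 397 × 9.81 = 3894.6 N; in level flight L = W.
q = ½ρv² = ½ × 0.909 × 28.6² = 371.8 Pa.
CL = W/(q·S) = 3894.6 / (371.8 × 16.4) = 0.6388.
CD = 0.0166 + 0.0215 × 0.6388² = 0.02537.
D = q·S·CD = 371.8 × 16.4 × 0.02537 = 154.7 N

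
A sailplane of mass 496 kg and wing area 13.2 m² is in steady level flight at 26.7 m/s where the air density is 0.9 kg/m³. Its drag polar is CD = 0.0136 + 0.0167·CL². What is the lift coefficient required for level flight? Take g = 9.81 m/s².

Level flight ⇒ L = W = m·g = 496 × 9.81 = 4865.8 N.
q = ½ρv² = ½ × 0.9 × 26.7² = 320.8 Pa.
Required CL = L/(qS) = 4865.8/(320.8·13.2) = 1.149.

CL = 1.15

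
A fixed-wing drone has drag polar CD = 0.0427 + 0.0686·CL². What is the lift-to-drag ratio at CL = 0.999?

CD = 0.0427 + 0.0686 × 0.999² = 0.1112
L/D = CL/CD = 0.999 / 0.1112 = 8.99

L/D = 8.99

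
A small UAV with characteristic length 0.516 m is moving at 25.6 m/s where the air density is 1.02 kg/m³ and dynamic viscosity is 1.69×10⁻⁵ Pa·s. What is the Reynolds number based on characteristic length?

Re = 7.97×10^5

Re = ρ·v·c/μ = 1.02 × 25.6 × 0.516 / (1.69×10⁻⁵) = 7.97×10^5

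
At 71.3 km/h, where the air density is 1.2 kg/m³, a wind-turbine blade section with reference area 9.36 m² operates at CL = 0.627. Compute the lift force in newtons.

L = 1380 N

Convert speed: v = 71.3 km/h ÷ 3.6 = 19.81 m/s.
L = ½ρv²S·CL = ½ × 1.2 × 19.81² × 9.36 × 0.627 = 1380 N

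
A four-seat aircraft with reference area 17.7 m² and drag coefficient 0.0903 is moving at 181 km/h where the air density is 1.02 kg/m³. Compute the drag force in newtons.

D = 2060 N

Convert speed: v = 181 km/h ÷ 3.6 = 50.28 m/s.
Dynamic pressure q = ½ρv² = ½ × 1.02 × 50.28² = 1289 Pa.
D = q·S·CD = 1289 × 17.7 × 0.0903 = 2060 N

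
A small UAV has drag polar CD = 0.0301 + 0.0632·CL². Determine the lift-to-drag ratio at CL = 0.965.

L/D = 10.8

CD = 0.0301 + 0.0632 × 0.965² = 0.08895
L/D = CL/CD = 0.965 / 0.08895 = 10.8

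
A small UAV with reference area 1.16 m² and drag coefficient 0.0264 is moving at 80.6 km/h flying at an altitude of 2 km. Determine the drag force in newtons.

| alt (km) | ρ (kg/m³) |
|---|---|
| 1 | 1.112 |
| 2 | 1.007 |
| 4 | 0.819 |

D = 7.73 N

At 2 km, from the table: ρ = 1.007 kg/m³.
Convert speed: v = 80.6 km/h ÷ 3.6 = 22.39 m/s.
Dynamic pressure q = ½ρv² = ½ × 1.007 × 22.39² = 252.4 Pa.
D = q·S·CD = 252.4 × 1.16 × 0.0264 = 7.73 N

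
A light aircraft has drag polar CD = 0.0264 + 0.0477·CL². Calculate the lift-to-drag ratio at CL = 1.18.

L/D = 12.7

CD = 0.0264 + 0.0477 × 1.18² = 0.09282
L/D = CL/CD = 1.18 / 0.09282 = 12.7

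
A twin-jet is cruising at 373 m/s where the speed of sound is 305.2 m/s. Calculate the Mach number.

M = v/a = 373 / 305.2 = 1.22

M = 1.22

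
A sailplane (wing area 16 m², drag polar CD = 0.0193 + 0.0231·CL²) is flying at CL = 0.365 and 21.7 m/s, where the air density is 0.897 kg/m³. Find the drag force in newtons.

CD = 0.0193 + 0.0231 × 0.365² = 0.02238
D = ½ρv²S·CD = ½ × 0.897 × 21.7² × 16 × 0.02238 = 75.6 N

D = 75.6 N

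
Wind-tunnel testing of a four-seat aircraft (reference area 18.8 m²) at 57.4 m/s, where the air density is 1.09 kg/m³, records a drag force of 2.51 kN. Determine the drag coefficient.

From D = ½ρv²S·CD, rearranging gives CD = 2D/(ρv²S).
CD = 2 × 2510 / (1.09 × 57.4² × 18.8) = 0.0744

CD = 0.0744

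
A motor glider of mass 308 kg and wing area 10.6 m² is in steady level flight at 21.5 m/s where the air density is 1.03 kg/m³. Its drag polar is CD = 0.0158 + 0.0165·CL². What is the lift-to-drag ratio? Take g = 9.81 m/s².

Weight W = mg = 308 × 9.81 = 3021.5 N; in level flight L = W.
Dynamic pressure q = 0.5 × 1.03 × 21.5² = 238.1 Pa.
Required CL = L/(qS) = 3021.5/(238.1·10.6) = 1.197.
CD = 0.0158 + 0.0165 × 1.197² = 0.03946.
L/D = CL/CD = 1.197 / 0.03946 = 30.3

L/D = 30.3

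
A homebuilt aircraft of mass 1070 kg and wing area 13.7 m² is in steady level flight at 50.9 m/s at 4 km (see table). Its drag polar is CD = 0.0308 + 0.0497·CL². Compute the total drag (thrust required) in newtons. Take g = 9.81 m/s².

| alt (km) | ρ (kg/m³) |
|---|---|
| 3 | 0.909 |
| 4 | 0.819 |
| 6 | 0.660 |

At 4 km, from the table: ρ = 0.819 kg/m³.
Weight W = mg = 1070 × 9.81 = 10497 N; in level flight L = W.
q = ½ρv² = ½ × 0.819 × 50.9² = 1061 Pa.
Required CL = L/(qS) = 10497/(1061·13.7) = 0.7222.
CD = 0.0308 + 0.0497 × 0.7222² = 0.05672.
D = q·S·CD = 1061 × 13.7 × 0.05672 = 824.4 N

D = 824 N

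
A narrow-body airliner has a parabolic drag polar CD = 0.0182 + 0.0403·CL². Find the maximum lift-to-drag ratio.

(L/D)max = 18.5

For CD = CD0 + K·CL², (L/D)max occurs at CL* = √(CD0/K) and equals 1/(2√(K·CD0)).
(L/D)max = 1/(2√(0.0403 × 0.0182)) = 1/(2 × 0.02708) = 18.5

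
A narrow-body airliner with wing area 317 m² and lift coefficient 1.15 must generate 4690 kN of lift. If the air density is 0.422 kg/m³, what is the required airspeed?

L = ½ρv²S·CL ⇒ v = √(2L/(ρ·S·CL))
v = √(2 × 4.69×10^6 / (0.422 × 317 × 1.15)) = √60970 = 247 m/s

v = 247 m/s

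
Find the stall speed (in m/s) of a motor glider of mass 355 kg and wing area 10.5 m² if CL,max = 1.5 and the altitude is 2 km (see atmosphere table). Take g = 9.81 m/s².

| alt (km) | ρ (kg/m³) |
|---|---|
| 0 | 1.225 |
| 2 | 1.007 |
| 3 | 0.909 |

At 2 km, from the table: ρ = 1.007 kg/m³.
Weight W = mg = 355 × 9.81 = 3483 N.
From L = ½ρV²S·CL,max = W: V_stall = √(2W/(ρSCL,max)) = √(2·3483/(1.007·10.5·1.5))
V_stall = √439.2 = 21 m/s

V_stall = 21 m/s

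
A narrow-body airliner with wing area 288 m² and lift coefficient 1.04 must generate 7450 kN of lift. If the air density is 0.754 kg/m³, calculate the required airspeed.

v = 257 m/s

L = ½ρv²S·CL ⇒ v = √(2L/(ρ·S·CL))
v = √(2 × 7.45×10^6 / (0.754 × 288 × 1.04)) = √65980 = 257 m/s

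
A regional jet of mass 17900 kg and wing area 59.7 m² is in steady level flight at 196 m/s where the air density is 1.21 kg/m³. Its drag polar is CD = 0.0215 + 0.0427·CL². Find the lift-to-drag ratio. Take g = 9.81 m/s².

In steady level flight, lift balances weight: W = mg = 17900 × 9.81 = 1.756×10^5 N.
Dynamic pressure q = 0.5 × 1.21 × 196² = 23240 Pa.
CL = W/(q·S) = 1.756×10^5 / (23240 × 59.7) = 0.1266.
CD = 0.0215 + 0.0427 × 0.1266² = 0.02218.
L/D = CL/CD = 0.1266 / 0.02218 = 5.7

L/D = 5.7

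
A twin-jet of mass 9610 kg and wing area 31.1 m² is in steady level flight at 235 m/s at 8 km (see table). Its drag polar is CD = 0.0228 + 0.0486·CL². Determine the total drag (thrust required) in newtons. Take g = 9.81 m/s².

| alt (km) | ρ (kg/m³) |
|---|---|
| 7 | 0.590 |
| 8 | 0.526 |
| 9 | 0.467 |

At 8 km, from the table: ρ = 0.526 kg/m³.
In steady level flight, lift balances weight: W = mg = 9610 × 9.81 = 94274 N.
Dynamic pressure q = 0.5 × 0.526 × 235² = 14520 Pa.
CL = W/(q·S) = 94274 / (14520 × 31.1) = 0.2087.
CD = 0.0228 + 0.0486 × 0.2087² = 0.02492.
D = q·S·CD = 14520 × 31.1 × 0.02492 = 11260 N

D = 11300 N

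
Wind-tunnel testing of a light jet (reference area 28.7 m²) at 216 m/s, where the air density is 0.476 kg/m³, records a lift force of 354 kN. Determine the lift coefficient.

From L = ½ρv²S·CL, rearranging gives CL = 2L/(ρv²S).
CL = 2 × 3.54×10^5 / (0.476 × 216² × 28.7) = 1.11

CL = 1.11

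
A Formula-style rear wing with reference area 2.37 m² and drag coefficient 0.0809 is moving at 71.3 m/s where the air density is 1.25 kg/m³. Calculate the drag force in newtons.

D = 609 N

Dynamic pressure q = ½ρv² = ½ × 1.25 × 71.3² = 3177 Pa.
D = q·S·CD = 3177 × 2.37 × 0.0809 = 609 N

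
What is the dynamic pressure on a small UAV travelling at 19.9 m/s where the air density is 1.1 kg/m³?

q = ½ρv² = ½ × 1.1 × 19.9² = 218 Pa

q = 218 Pa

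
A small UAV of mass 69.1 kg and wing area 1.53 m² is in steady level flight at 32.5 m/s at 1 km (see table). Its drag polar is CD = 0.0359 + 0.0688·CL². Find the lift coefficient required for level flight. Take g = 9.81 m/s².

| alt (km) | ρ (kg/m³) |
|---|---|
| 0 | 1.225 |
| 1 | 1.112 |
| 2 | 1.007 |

CL = 0.754

At 1 km, from the table: ρ = 1.112 kg/m³.
Weight W = mg = 69.1 × 9.81 = 677.87 N; in level flight L = W.
q = ½ρv² = ½ × 1.112 × 32.5² = 587.3 Pa.
CL = 2W/(ρv²S) = 2×677.87/(1.112×32.5²×1.53) = 0.7544.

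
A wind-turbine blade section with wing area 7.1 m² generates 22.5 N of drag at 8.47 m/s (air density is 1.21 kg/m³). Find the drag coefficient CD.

From D = ½ρv²S·CD, rearranging gives CD = 2D/(ρv²S).
CD = 2 × 22.5 / (1.21 × 8.47² × 7.1) = 0.073

CD = 0.073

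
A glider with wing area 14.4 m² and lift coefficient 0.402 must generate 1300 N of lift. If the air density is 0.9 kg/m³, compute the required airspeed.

L = ½ρv²S·CL ⇒ v = √(2L/(ρ·S·CL))
v = √(2 × 1300 / (0.9 × 14.4 × 0.402)) = √499 = 22.3 m/s

v = 22.3 m/s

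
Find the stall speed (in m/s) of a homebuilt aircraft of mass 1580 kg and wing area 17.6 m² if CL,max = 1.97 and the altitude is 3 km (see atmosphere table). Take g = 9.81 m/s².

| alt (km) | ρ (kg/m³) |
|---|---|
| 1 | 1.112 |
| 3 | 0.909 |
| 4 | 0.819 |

At 3 km, from the table: ρ = 0.909 kg/m³.
At stall, lift equals weight: L = W = m·g = 1580 × 9.81 = 15500 N.
From L = ½ρV²S·CL,max = W: V_stall = √(2W/(ρSCL,max)) = √(2·15500/(0.909·17.6·1.97))
V_stall = √983.6 = 31.4 m/s

V_stall = 31.4 m/s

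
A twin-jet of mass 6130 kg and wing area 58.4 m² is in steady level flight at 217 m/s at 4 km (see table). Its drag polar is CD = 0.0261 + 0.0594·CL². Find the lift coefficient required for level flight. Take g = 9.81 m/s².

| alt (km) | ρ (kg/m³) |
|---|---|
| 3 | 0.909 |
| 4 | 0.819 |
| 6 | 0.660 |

At 4 km, from the table: ρ = 0.819 kg/m³.
Level flight ⇒ L = W = m·g = 6130 × 9.81 = 60135 N.
q = ½ρv² = ½ × 0.819 × 217² = 19280 Pa.
Required CL = L/(qS) = 60135/(19280·58.4) = 0.0534.

CL = 0.0534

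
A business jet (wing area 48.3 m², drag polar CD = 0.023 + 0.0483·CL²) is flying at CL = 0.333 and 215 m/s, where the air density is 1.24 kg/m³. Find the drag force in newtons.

CD = 0.023 + 0.0483 × 0.333² = 0.02836
D = ½ρv²S·CD = ½ × 1.24 × 215² × 48.3 × 0.02836 = 39300 N

D = 39300 N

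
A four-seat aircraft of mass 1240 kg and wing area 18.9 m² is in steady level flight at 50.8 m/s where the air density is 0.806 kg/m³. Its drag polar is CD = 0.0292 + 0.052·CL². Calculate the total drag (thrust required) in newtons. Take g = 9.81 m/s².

Level flight ⇒ L = W = m·g = 1240 × 9.81 = 12164 N.
Dynamic pressure q = 0.5 × 0.806 × 50.8² = 1040 Pa.
CL = 2W/(ρv²S) = 2×12164/(0.806×50.8²×18.9) = 0.6189.
CD = 0.0292 + 0.052 × 0.6189² = 0.04912.
D = q·S·CD = 1040 × 18.9 × 0.04912 = 965.4 N

D = 965 N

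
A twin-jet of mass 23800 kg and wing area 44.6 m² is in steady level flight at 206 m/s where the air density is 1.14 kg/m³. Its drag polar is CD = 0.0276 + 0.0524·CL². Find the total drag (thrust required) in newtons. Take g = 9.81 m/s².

D = 32400 N

Weight W = mg = 23800 × 9.81 = 2.3348×10^5 N; in level flight L = W.
q = ½ρv² = ½ × 1.14 × 206² = 24190 Pa.
CL = W/(q·S) = 2.3348×10^5 / (24190 × 44.6) = 0.2164.
CD = 0.0276 + 0.0524 × 0.2164² = 0.03005.
D = q·S·CD = 24190 × 44.6 × 0.03005 = 32420 N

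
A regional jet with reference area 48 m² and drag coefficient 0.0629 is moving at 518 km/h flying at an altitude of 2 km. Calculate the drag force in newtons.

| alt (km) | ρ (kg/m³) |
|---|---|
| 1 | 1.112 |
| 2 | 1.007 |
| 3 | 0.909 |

D = 31500 N

At 2 km, from the table: ρ = 1.007 kg/m³.
Convert speed: v = 518 km/h ÷ 3.6 = 143.9 m/s.
D = ½ρv²S·CD = ½ × 1.007 × 143.9² × 48 × 0.0629 = 31500 N ≈ 31.5 kN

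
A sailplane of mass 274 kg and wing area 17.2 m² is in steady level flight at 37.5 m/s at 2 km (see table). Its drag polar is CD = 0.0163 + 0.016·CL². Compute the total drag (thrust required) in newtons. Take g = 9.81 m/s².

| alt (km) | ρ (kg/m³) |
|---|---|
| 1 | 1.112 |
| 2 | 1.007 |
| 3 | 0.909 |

At 2 km, from the table: ρ = 1.007 kg/m³.
Weight W = mg = 274 × 9.81 = 2687.9 N; in level flight L = W.
q = ½ρv² = ½ × 1.007 × 37.5² = 708 Pa.
CL = W/(q·S) = 2687.9 / (708 × 17.2) = 0.2207.
CD = 0.0163 + 0.016 × 0.2207² = 0.01708.
D = q·S·CD = 708 × 17.2 × 0.01708 = 208 N

D = 208 N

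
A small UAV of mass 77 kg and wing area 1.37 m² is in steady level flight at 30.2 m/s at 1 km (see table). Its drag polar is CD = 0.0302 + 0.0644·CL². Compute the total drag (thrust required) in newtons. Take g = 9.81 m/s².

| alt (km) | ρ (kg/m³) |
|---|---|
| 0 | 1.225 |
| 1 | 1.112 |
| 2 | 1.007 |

At 1 km, from the table: ρ = 1.112 kg/m³.
Level flight ⇒ L = W = m·g = 77 × 9.81 = 755.37 N.
q = ½ρv² = ½ × 1.112 × 30.2² = 507.1 Pa.
Required CL = L/(qS) = 755.37/(507.1·1.37) = 1.087.
CD = 0.0302 + 0.0644 × 1.087² = 0.1063.
D = q·S·CD = 507.1 × 1.37 × 0.1063 = 73.87 N

D = 73.9 N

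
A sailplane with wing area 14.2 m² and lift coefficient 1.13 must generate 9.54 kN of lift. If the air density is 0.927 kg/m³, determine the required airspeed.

L = ½ρv²S·CL ⇒ v = √(2L/(ρ·S·CL))
v = √(2 × 9540 / (0.927 × 14.2 × 1.13)) = √1283 = 35.8 m/s

v = 35.8 m/s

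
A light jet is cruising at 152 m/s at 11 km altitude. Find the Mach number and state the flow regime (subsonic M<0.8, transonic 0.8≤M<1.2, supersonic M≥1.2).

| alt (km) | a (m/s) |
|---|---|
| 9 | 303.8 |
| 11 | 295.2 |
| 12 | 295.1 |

At 11 km, from the table: a = 295.2 m/s.
M = v/a = 152 / 295.2 = 0.515
M = 0.515 → subsonic.

M = 0.515 (subsonic)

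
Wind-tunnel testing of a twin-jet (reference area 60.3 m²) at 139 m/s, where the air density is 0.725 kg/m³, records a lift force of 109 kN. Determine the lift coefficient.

CL = 0.258

From L = ½ρv²S·CL, rearranging gives CL = 2L/(ρv²S).
CL = 2 × 1.09×10^5 / (0.725 × 139² × 60.3) = 0.258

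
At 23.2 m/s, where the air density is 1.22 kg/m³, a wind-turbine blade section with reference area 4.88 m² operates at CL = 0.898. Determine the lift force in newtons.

L = 1440 N

L = ½ρv²S·CL = ½ × 1.22 × 23.2² × 4.88 × 0.898 = 1440 N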